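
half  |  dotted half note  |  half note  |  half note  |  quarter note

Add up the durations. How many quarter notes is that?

10

Express everything in quarter notes: half = 2; dotted half note = 3; half note = 2; half note = 2; quarter note = 1.
Altogether 2 + 3 + 2 + 2 + 1 = 10 quarter notes.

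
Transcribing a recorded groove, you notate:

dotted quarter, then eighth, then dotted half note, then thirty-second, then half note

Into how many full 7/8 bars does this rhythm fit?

2

One bar of 7/8 = 28 thirty-second notes.
Working in thirty-second notes: dotted quarter = 12; eighth = 4; dotted half note = 24; thirty-second = 1; half note = 16.
Sum: 12 + 4 + 24 + 1 + 16 = 57.
57 ÷ 28 = 2 complete bars with 1 left over.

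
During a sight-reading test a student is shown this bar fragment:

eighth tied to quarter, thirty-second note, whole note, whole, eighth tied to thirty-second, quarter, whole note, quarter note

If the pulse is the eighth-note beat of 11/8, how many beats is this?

32.5

One eighth-note beat = 4 thirty-second notes.
Each duration in thirty-second notes: eighth tied to quarter (eighth + quarter) = 12; thirty-second note = 1; whole note = 32; whole = 32; eighth tied to thirty-second (eighth + thirty-second) = 5; quarter = 8; whole note = 32; quarter note = 8.
Adding: 12 + 1 + 32 + 32 + 5 + 8 + 32 + 8 = 130.
130 ÷ 4 = 32.5 beats.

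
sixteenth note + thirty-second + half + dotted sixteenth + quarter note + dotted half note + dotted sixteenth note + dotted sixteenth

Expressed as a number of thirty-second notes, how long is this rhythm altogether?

60

Convert each value to thirty-second notes: sixteenth note = 2; thirty-second = 1; half = 16; dotted sixteenth = 3; quarter note = 8; dotted half note = 24; dotted sixteenth note = 3; dotted sixteenth = 3.
Total: 2 + 1 + 16 + 3 + 8 + 24 + 3 + 3 = 60 thirty-second notes.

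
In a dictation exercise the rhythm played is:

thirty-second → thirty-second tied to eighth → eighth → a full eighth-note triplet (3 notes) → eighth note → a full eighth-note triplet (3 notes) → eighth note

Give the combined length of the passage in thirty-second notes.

Each duration in thirty-second notes: thirty-second = 1; thirty-second tied to eighth (thirty-second + eighth) = 5; eighth = 4; a full eighth-note triplet (3 notes) (three triplet eighths span one quarter) = 8; eighth note = 4; a full eighth-note triplet (3 notes) (three triplet eighths span one quarter) = 8; eighth note = 4.
Adding: 1 + 5 + 4 + 8 + 4 + 8 + 4 = 34 thirty-second notes.

34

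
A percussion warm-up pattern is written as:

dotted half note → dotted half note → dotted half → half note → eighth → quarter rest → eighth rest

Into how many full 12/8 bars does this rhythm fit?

2

One bar of 12/8 = 12 eighth notes.
In eighth notes: dotted half note = 6; dotted half note = 6; dotted half = 6; half note = 4; eighth = 1; quarter rest = 2; eighth rest = 1.
Sum: 6 + 6 + 6 + 4 + 1 + 2 + 1 = 26.
26 ÷ 12 = 2 complete bars with 2 left over.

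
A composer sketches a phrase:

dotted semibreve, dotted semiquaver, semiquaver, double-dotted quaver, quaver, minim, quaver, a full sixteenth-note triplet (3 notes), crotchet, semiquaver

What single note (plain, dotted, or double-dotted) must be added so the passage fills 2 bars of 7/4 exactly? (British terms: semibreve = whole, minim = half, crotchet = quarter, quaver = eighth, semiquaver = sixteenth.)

2 bars of 7/4 = 112 thirty-second notes.
Convert each value to thirty-second notes: dotted semibreve = 48; dotted semiquaver = 3; semiquaver = 2; double-dotted quaver = 7; quaver = 4; minim = 16; quaver = 4; a full sixteenth-note triplet (3 notes) (three triplet sixteenths span one eighth) = 4; crotchet = 8; semiquaver = 2.
Sum: 48 + 3 + 2 + 7 + 4 + 16 + 4 + 4 + 8 + 2 = 98.
Remaining: 112 − 98 = 14 thirty-second notes, which is a double-dotted quarter note.

double-dotted quarter note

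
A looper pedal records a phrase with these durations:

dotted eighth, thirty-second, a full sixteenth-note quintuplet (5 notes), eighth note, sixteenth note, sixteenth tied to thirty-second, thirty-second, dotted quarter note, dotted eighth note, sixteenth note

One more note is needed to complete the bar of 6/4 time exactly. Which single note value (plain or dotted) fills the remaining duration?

The bar of 6/4 = 48 thirty-second notes.
In thirty-second notes: dotted eighth = 6; thirty-second = 1; a full sixteenth-note quintuplet (5 notes) (five quintuplet sixteenths span one quarter) = 8; eighth note = 4; sixteenth note = 2; sixteenth tied to thirty-second (sixteenth + thirty-second) = 3; thirty-second = 1; dotted quarter note = 12; dotted eighth note = 6; sixteenth note = 2.
Altogether 6 + 1 + 8 + 4 + 2 + 3 + 1 + 12 + 6 + 2 = 45.
Remaining: 48 − 45 = 3 thirty-second notes, which is a dotted sixteenth note.

dotted sixteenth note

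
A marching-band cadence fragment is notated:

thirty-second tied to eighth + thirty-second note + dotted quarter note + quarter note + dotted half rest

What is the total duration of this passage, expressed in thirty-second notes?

Convert each value to thirty-second notes: thirty-second tied to eighth (thirty-second + eighth) = 5; thirty-second note = 1; dotted quarter note = 12; quarter note = 8; dotted half rest = 24.
Total: 5 + 1 + 12 + 8 + 24 = 50 thirty-second notes.

50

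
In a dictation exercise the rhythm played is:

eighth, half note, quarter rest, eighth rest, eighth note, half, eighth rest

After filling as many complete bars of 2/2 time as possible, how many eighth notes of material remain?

6

One bar of 2/2 = 8 eighth notes.
Each duration in eighth notes: eighth = 1; half note = 4; quarter rest = 2; eighth rest = 1; eighth note = 1; half = 4; eighth rest = 1.
Total: 1 + 4 + 2 + 1 + 1 + 4 + 1 = 14.
14 ÷ 8 = 1 complete bar with 6 eighth notes remaining.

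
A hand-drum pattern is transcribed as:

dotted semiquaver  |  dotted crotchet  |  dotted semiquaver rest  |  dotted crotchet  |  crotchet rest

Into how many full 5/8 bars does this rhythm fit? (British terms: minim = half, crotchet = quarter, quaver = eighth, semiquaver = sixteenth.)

One bar of 5/8 = 20 thirty-second notes.
Each duration in thirty-second notes: dotted semiquaver = 3; dotted crotchet = 12; dotted semiquaver rest = 3; dotted crotchet = 12; crotchet rest = 8.
Total: 3 + 12 + 3 + 12 + 8 = 38.
38 ÷ 20 = 1 complete bar with 18 left over.

1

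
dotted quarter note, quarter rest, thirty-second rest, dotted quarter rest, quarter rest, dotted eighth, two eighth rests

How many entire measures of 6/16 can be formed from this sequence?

One bar of 6/16 = 12 thirty-second notes.
In thirty-second notes: dotted quarter note = 12; quarter rest = 8; thirty-second rest = 1; dotted quarter rest = 12; quarter rest = 8; dotted eighth = 6; eighth rest = 4; eighth rest = 4.
Sum: 12 + 8 + 1 + 12 + 8 + 6 + 4 + 4 = 55.
55 ÷ 12 = 4 complete bars with 7 left over.

4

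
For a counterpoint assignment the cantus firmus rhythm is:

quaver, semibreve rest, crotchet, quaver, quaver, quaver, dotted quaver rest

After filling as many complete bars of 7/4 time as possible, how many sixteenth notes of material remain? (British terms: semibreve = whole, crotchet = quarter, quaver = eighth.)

One bar of 7/4 = 28 sixteenth notes.
Express everything in sixteenth notes: quaver = 2; semibreve rest = 16; crotchet = 4; quaver = 2; quaver = 2; quaver = 2; dotted quaver rest = 3.
Sum: 2 + 16 + 4 + 2 + 2 + 2 + 3 = 31.
31 ÷ 28 = 1 complete bar with 3 sixteenth notes remaining.

3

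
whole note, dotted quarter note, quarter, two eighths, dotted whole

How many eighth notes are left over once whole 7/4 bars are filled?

13

One bar of 7/4 = 14 eighth notes.
Working in eighth notes: whole note = 8; dotted quarter note = 3; quarter = 2; eighth = 1; eighth = 1; dotted whole = 12.
Total: 8 + 3 + 2 + 1 + 1 + 12 = 27.
27 ÷ 14 = 1 complete bar with 13 eighth notes remaining.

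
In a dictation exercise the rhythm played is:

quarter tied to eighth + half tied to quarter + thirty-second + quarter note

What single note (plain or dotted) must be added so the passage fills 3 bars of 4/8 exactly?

dotted sixteenth note

3 bars of 4/8 = 48 thirty-second notes.
In thirty-second notes: quarter tied to eighth (quarter + eighth) = 12; half tied to quarter (half + quarter) = 24; thirty-second = 1; quarter note = 8.
Adding: 12 + 24 + 1 + 8 = 45.
Remaining: 48 − 45 = 3 thirty-second notes, which is a dotted sixteenth note.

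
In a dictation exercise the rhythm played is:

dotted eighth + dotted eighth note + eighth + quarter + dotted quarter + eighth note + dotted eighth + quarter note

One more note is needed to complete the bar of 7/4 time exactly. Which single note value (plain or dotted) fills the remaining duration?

The bar of 7/4 = 28 sixteenth notes.
Each duration in sixteenth notes: dotted eighth = 3; dotted eighth note = 3; eighth = 2; quarter = 4; dotted quarter = 6; eighth note = 2; dotted eighth = 3; quarter note = 4.
Sum: 3 + 3 + 2 + 4 + 6 + 2 + 3 + 4 = 27.
Remaining: 28 − 27 = 1 sixteenth note, which is a sixteenth note.

sixteenth note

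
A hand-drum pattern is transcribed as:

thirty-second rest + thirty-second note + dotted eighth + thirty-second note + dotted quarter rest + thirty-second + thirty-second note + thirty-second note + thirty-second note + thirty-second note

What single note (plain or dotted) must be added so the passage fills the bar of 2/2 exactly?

The bar of 2/2 = 32 thirty-second notes.
Convert each value to thirty-second notes: thirty-second rest = 1; thirty-second note = 1; dotted eighth = 6; thirty-second note = 1; dotted quarter rest = 12; thirty-second = 1; thirty-second note = 1; thirty-second note = 1; thirty-second note = 1; thirty-second note = 1.
Total: 1 + 1 + 6 + 1 + 12 + 1 + 1 + 1 + 1 + 1 = 26.
Remaining: 32 − 26 = 6 thirty-second notes, which is a dotted eighth note.

dotted eighth note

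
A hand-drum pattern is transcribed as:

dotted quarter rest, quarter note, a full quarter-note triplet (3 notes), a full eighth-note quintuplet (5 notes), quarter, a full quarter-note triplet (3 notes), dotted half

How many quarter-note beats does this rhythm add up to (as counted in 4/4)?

12.5

One quarter-note beat = 2 eighth notes.
Each duration in eighth notes: dotted quarter rest = 3; quarter note = 2; a full quarter-note triplet (3 notes) (three triplet quarters span one half) = 4; a full eighth-note quintuplet (5 notes) (five quintuplet eighths span one half) = 4; quarter = 2; a full quarter-note triplet (3 notes) (three triplet quarters span one half) = 4; dotted half = 6.
Adding: 3 + 2 + 4 + 4 + 2 + 4 + 6 = 25.
25 ÷ 2 = 12.5 beats.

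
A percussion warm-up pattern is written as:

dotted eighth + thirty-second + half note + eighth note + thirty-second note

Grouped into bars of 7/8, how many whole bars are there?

One bar of 7/8 = 28 thirty-second notes.
Working in thirty-second notes: dotted eighth = 6; thirty-second = 1; half note = 16; eighth note = 4; thirty-second note = 1.
Sum: 6 + 1 + 16 + 4 + 1 = 28.
28 ÷ 28 = 1 complete bar with 0 left over.

1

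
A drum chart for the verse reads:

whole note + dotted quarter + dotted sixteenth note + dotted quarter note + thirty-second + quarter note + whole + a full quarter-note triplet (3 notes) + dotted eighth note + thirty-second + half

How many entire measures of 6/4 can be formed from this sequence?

2

One bar of 6/4 = 48 thirty-second notes.
Express everything in thirty-second notes: whole note = 32; dotted quarter = 12; dotted sixteenth note = 3; dotted quarter note = 12; thirty-second = 1; quarter note = 8; whole = 32; a full quarter-note triplet (3 notes) (three triplet quarters span one half) = 16; dotted eighth note = 6; thirty-second = 1; half = 16.
Sum: 32 + 12 + 3 + 12 + 1 + 8 + 32 + 16 + 6 + 1 + 16 = 139.
139 ÷ 48 = 2 complete bars with 43 left over.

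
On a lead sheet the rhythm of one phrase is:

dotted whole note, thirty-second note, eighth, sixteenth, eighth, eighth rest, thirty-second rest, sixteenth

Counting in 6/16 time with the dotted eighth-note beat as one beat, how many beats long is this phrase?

One dotted eighth-note beat = 6 thirty-second notes.
Each duration in thirty-second notes: dotted whole note = 48; thirty-second note = 1; eighth = 4; sixteenth = 2; eighth = 4; eighth rest = 4; thirty-second rest = 1; sixteenth = 2.
Altogether 48 + 1 + 4 + 2 + 4 + 4 + 1 + 2 = 66.
66 ÷ 6 = 11 beats.

11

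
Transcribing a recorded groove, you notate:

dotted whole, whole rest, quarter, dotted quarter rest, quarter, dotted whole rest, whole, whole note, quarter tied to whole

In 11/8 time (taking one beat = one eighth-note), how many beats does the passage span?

One eighth-note beat = 2 sixteenth notes.
Convert each value to sixteenth notes: dotted whole = 24; whole rest = 16; quarter = 4; dotted quarter rest = 6; quarter = 4; dotted whole rest = 24; whole = 16; whole note = 16; quarter tied to whole (quarter + whole) = 20.
Total: 24 + 16 + 4 + 6 + 4 + 24 + 16 + 16 + 20 = 130.
130 ÷ 2 = 65 beats.

65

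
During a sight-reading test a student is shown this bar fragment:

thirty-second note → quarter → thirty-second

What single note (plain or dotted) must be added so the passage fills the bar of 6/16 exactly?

sixteenth note

The bar of 6/16 = 12 thirty-second notes.
In thirty-second notes: thirty-second note = 1; quarter = 8; thirty-second = 1.
Sum: 1 + 8 + 1 = 10.
Remaining: 12 − 10 = 2 thirty-second notes, which is a sixteenth note.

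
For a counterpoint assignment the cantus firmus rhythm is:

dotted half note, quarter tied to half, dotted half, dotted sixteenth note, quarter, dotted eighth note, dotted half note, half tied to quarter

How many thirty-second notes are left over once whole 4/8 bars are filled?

9

One bar of 4/8 = 16 thirty-second notes.
Working in thirty-second notes: dotted half note = 24; quarter tied to half (quarter + half) = 24; dotted half = 24; dotted sixteenth note = 3; quarter = 8; dotted eighth note = 6; dotted half note = 24; half tied to quarter (half + quarter) = 24.
Sum: 24 + 24 + 24 + 3 + 8 + 6 + 24 + 24 = 137.
137 ÷ 16 = 8 complete bars with 9 thirty-second notes remaining.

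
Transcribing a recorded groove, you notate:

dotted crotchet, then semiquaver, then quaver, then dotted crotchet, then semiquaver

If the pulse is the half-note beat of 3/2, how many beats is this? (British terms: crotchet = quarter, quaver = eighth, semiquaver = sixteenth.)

2

One half-note beat = 8 sixteenth notes.
In sixteenth notes: dotted crotchet = 6; semiquaver = 1; quaver = 2; dotted crotchet = 6; semiquaver = 1.
Adding: 6 + 1 + 2 + 6 + 1 = 16.
16 ÷ 8 = 2 beats.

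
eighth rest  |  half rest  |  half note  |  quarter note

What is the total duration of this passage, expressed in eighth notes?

Convert each value to eighth notes: eighth rest = 1; half rest = 4; half note = 4; quarter note = 2.
Altogether 1 + 4 + 4 + 2 = 11 eighth notes.

11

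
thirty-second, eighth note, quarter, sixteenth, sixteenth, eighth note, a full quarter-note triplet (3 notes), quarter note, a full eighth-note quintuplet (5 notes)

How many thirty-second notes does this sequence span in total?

61

Each duration in thirty-second notes: thirty-second = 1; eighth note = 4; quarter = 8; sixteenth = 2; sixteenth = 2; eighth note = 4; a full quarter-note triplet (3 notes) (three triplet quarters span one half) = 16; quarter note = 8; a full eighth-note quintuplet (5 notes) (five quintuplet eighths span one half) = 16.
Total: 1 + 4 + 8 + 2 + 2 + 4 + 16 + 8 + 16 = 61 thirty-second notes.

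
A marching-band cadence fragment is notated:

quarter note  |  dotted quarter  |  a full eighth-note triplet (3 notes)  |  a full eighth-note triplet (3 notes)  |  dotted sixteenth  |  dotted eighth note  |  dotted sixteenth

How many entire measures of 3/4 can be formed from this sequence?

2

One bar of 3/4 = 24 thirty-second notes.
Working in thirty-second notes: quarter note = 8; dotted quarter = 12; a full eighth-note triplet (3 notes) (three triplet eighths span one quarter) = 8; a full eighth-note triplet (3 notes) (three triplet eighths span one quarter) = 8; dotted sixteenth = 3; dotted eighth note = 6; dotted sixteenth = 3.
Sum: 8 + 12 + 8 + 8 + 3 + 6 + 3 = 48.
48 ÷ 24 = 2 complete bars with 0 left over.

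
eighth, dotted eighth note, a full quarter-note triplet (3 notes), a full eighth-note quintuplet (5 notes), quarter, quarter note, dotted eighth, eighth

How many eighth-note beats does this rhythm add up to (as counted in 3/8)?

One eighth-note beat = 2 sixteenth notes.
Working in sixteenth notes: eighth = 2; dotted eighth note = 3; a full quarter-note triplet (3 notes) (three triplet quarters span one half) = 8; a full eighth-note quintuplet (5 notes) (five quintuplet eighths span one half) = 8; quarter = 4; quarter note = 4; dotted eighth = 3; eighth = 2.
Altogether 2 + 3 + 8 + 8 + 4 + 4 + 3 + 2 = 34.
34 ÷ 2 = 17 beats.

17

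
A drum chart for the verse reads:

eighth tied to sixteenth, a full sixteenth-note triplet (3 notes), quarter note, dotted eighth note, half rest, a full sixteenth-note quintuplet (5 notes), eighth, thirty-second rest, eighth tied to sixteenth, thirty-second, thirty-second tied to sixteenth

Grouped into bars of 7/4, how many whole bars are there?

1

One bar of 7/4 = 56 thirty-second notes.
Convert each value to thirty-second notes: eighth tied to sixteenth (eighth + sixteenth) = 6; a full sixteenth-note triplet (3 notes) (three triplet sixteenths span one eighth) = 4; quarter note = 8; dotted eighth note = 6; half rest = 16; a full sixteenth-note quintuplet (5 notes) (five quintuplet sixteenths span one quarter) = 8; eighth = 4; thirty-second rest = 1; eighth tied to sixteenth (eighth + sixteenth) = 6; thirty-second = 1; thirty-second tied to sixteenth (thirty-second + sixteenth) = 3.
Sum: 6 + 4 + 8 + 6 + 16 + 8 + 4 + 1 + 6 + 1 + 3 = 63.
63 ÷ 56 = 1 complete bar with 7 left over.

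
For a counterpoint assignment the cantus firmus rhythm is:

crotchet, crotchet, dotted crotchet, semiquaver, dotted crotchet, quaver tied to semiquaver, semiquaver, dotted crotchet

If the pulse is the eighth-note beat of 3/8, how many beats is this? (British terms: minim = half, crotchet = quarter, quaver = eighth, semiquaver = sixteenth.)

15.5

One eighth-note beat = 2 sixteenth notes.
Express everything in sixteenth notes: crotchet = 4; crotchet = 4; dotted crotchet = 6; semiquaver = 1; dotted crotchet = 6; quaver tied to semiquaver (quaver + semiquaver) = 3; semiquaver = 1; dotted crotchet = 6.
Adding: 4 + 4 + 6 + 1 + 6 + 3 + 1 + 6 = 31.
31 ÷ 2 = 15.5 beats.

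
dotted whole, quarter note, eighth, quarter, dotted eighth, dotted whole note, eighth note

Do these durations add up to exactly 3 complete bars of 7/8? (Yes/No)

One bar of 7/8 = 14 sixteenth notes, so 3 bars = 42.
Express everything in sixteenth notes: dotted whole = 24; quarter note = 4; eighth = 2; quarter = 4; dotted eighth = 3; dotted whole note = 24; eighth note = 2.
Altogether 24 + 4 + 2 + 4 + 3 + 24 + 2 = 63.
63 exceeds 42, so the answer is No.

No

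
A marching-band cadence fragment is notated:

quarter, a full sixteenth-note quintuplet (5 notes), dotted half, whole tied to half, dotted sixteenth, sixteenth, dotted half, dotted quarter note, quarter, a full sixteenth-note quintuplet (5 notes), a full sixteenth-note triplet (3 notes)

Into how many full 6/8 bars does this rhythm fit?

6

One bar of 6/8 = 24 thirty-second notes.
In thirty-second notes: quarter = 8; a full sixteenth-note quintuplet (5 notes) (five quintuplet sixteenths span one quarter) = 8; dotted half = 24; whole tied to half (whole + half) = 48; dotted sixteenth = 3; sixteenth = 2; dotted half = 24; dotted quarter note = 12; quarter = 8; a full sixteenth-note quintuplet (5 notes) (five quintuplet sixteenths span one quarter) = 8; a full sixteenth-note triplet (3 notes) (three triplet sixteenths span one eighth) = 4.
Altogether 8 + 8 + 24 + 48 + 3 + 2 + 24 + 12 + 8 + 8 + 4 = 149.
149 ÷ 24 = 6 complete bars with 5 left over.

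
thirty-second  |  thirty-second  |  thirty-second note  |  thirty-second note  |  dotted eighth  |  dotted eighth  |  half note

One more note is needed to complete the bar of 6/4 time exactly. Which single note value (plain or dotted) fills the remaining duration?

The bar of 6/4 = 48 thirty-second notes.
Each duration in thirty-second notes: thirty-second = 1; thirty-second = 1; thirty-second note = 1; thirty-second note = 1; dotted eighth = 6; dotted eighth = 6; half note = 16.
Total: 1 + 1 + 1 + 1 + 6 + 6 + 16 = 32.
Remaining: 48 − 32 = 16 thirty-second notes, which is a half note.

half note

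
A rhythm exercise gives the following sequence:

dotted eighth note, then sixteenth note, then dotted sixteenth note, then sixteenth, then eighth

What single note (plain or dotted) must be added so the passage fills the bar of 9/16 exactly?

thirty-second note

The bar of 9/16 = 18 thirty-second notes.
Each duration in thirty-second notes: dotted eighth note = 6; sixteenth note = 2; dotted sixteenth note = 3; sixteenth = 2; eighth = 4.
Total: 6 + 2 + 3 + 2 + 4 = 17.
Remaining: 18 − 17 = 1 thirty-second note, which is a thirty-second note.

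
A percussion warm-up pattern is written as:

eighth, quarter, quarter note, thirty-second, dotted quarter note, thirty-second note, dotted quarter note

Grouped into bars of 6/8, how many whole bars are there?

1

One bar of 6/8 = 24 thirty-second notes.
Working in thirty-second notes: eighth = 4; quarter = 8; quarter note = 8; thirty-second = 1; dotted quarter note = 12; thirty-second note = 1; dotted quarter note = 12.
Adding: 4 + 8 + 8 + 1 + 12 + 1 + 12 = 46.
46 ÷ 24 = 1 complete bar with 22 left over.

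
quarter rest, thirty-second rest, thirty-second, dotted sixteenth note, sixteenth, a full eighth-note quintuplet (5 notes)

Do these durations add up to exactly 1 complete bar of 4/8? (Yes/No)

One bar of 4/8 = 16 thirty-second notes.
Convert each value to thirty-second notes: quarter rest = 8; thirty-second rest = 1; thirty-second = 1; dotted sixteenth note = 3; sixteenth = 2; a full eighth-note quintuplet (5 notes) (five quintuplet eighths span one half) = 16.
Sum: 8 + 1 + 1 + 3 + 2 + 16 = 31.
31 exceeds 16, so the answer is No.

No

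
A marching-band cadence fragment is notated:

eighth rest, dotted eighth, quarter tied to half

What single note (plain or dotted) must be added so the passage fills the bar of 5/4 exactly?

The bar of 5/4 = 20 sixteenth notes.
Express everything in sixteenth notes: eighth rest = 2; dotted eighth = 3; quarter tied to half (quarter + half) = 12.
Sum: 2 + 3 + 12 = 17.
Remaining: 20 − 17 = 3 sixteenth notes, which is a dotted eighth note.

dotted eighth note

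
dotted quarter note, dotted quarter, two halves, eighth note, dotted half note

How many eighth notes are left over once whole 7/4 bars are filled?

One bar of 7/4 = 14 eighth notes.
Convert each value to eighth notes: dotted quarter note = 3; dotted quarter = 3; half = 4; half = 4; eighth note = 1; dotted half note = 6.
Altogether 3 + 3 + 4 + 4 + 1 + 6 = 21.
21 ÷ 14 = 1 complete bar with 7 eighth notes remaining.

7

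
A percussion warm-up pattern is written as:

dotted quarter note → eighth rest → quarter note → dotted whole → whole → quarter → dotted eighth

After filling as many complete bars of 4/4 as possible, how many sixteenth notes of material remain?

11

One bar of 4/4 = 16 sixteenth notes.
Working in sixteenth notes: dotted quarter note = 6; eighth rest = 2; quarter note = 4; dotted whole = 24; whole = 16; quarter = 4; dotted eighth = 3.
Total: 6 + 2 + 4 + 24 + 16 + 4 + 3 = 59.
59 ÷ 16 = 3 complete bars with 11 sixteenth notes remaining.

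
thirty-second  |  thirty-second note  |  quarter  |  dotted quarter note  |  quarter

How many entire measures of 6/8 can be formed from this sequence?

One bar of 6/8 = 24 thirty-second notes.
Express everything in thirty-second notes: thirty-second = 1; thirty-second note = 1; quarter = 8; dotted quarter note = 12; quarter = 8.
Sum: 1 + 1 + 8 + 12 + 8 = 30.
30 ÷ 24 = 1 complete bar with 6 left over.

1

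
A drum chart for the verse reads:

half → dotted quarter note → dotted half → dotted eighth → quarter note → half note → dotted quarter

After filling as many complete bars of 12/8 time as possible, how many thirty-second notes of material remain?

46

One bar of 12/8 = 24 sixteenth notes.
Each duration in sixteenth notes: half = 8; dotted quarter note = 6; dotted half = 12; dotted eighth = 3; quarter note = 4; half note = 8; dotted quarter = 6.
Total: 8 + 6 + 12 + 3 + 4 + 8 + 6 = 47.
47 ÷ 24 = 1 complete bar with 23 sixteenth notes remaining = 46 thirty-second notes.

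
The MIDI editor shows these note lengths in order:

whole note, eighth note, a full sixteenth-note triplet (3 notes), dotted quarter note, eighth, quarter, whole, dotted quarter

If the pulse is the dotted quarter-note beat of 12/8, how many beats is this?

9

One dotted quarter-note beat = 3 eighth notes.
Convert each value to eighth notes: whole note = 8; eighth note = 1; a full sixteenth-note triplet (3 notes) (three triplet sixteenths span one eighth) = 1; dotted quarter note = 3; eighth = 1; quarter = 2; whole = 8; dotted quarter = 3.
Total: 8 + 1 + 1 + 3 + 1 + 2 + 8 + 3 = 27.
27 ÷ 3 = 9 beats.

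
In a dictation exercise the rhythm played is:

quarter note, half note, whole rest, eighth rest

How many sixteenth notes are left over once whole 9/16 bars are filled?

3

One bar of 9/16 = 9 sixteenth notes.
Each duration in sixteenth notes: quarter note = 4; half note = 8; whole rest = 16; eighth rest = 2.
Sum: 4 + 8 + 16 + 2 = 30.
30 ÷ 9 = 3 complete bars with 3 sixteenth notes remaining.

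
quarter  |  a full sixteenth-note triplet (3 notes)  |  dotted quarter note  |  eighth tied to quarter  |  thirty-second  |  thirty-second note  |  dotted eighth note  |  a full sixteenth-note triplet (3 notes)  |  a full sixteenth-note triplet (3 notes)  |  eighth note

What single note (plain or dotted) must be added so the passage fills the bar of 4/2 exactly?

The bar of 4/2 = 64 thirty-second notes.
Express everything in thirty-second notes: quarter = 8; a full sixteenth-note triplet (3 notes) (three triplet sixteenths span one eighth) = 4; dotted quarter note = 12; eighth tied to quarter (eighth + quarter) = 12; thirty-second = 1; thirty-second note = 1; dotted eighth note = 6; a full sixteenth-note triplet (3 notes) (three triplet sixteenths span one eighth) = 4; a full sixteenth-note triplet (3 notes) (three triplet sixteenths span one eighth) = 4; eighth note = 4.
Sum: 8 + 4 + 12 + 12 + 1 + 1 + 6 + 4 + 4 + 4 = 56.
Remaining: 64 − 56 = 8 thirty-second notes, which is a quarter note.

quarter note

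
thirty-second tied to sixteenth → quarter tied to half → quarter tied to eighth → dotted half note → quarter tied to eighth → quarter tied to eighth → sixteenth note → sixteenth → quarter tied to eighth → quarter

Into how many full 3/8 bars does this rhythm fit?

One bar of 3/8 = 12 thirty-second notes.
Each duration in thirty-second notes: thirty-second tied to sixteenth (thirty-second + sixteenth) = 3; quarter tied to half (quarter + half) = 24; quarter tied to eighth (quarter + eighth) = 12; dotted half note = 24; quarter tied to eighth (quarter + eighth) = 12; quarter tied to eighth (quarter + eighth) = 12; sixteenth note = 2; sixteenth = 2; quarter tied to eighth (quarter + eighth) = 12; quarter = 8.
Adding: 3 + 24 + 12 + 24 + 12 + 12 + 2 + 2 + 12 + 8 = 111.
111 ÷ 12 = 9 complete bars with 3 left over.

9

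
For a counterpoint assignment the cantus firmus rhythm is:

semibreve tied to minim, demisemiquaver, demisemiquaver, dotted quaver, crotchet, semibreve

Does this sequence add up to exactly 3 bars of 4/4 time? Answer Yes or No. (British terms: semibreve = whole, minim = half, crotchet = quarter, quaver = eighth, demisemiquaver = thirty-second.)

Yes

One bar of 4/4 = 32 thirty-second notes, so 3 bars = 96.
Convert each value to thirty-second notes: semibreve tied to minim (semibreve + minim) = 48; demisemiquaver = 1; demisemiquaver = 1; dotted quaver = 6; crotchet = 8; semibreve = 32.
Sum: 48 + 1 + 1 + 6 + 8 + 32 = 96.
96 equals 96, so the answer is Yes.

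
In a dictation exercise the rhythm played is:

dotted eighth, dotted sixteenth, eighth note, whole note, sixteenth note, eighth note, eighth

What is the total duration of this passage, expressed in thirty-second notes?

Convert each value to thirty-second notes: dotted eighth = 6; dotted sixteenth = 3; eighth note = 4; whole note = 32; sixteenth note = 2; eighth note = 4; eighth = 4.
Adding: 6 + 3 + 4 + 32 + 2 + 4 + 4 = 55 thirty-second notes.

55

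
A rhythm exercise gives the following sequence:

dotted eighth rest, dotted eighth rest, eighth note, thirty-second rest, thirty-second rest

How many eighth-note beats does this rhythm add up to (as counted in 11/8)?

One eighth-note beat = 4 thirty-second notes.
Working in thirty-second notes: dotted eighth rest = 6; dotted eighth rest = 6; eighth note = 4; thirty-second rest = 1; thirty-second rest = 1.
Altogether 6 + 6 + 4 + 1 + 1 = 18.
18 ÷ 4 = 4.5 beats.

4.5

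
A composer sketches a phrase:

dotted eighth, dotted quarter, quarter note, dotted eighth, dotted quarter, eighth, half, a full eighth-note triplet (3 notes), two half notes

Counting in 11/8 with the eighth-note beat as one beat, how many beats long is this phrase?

One eighth-note beat = 2 sixteenth notes.
Convert each value to sixteenth notes: dotted eighth = 3; dotted quarter = 6; quarter note = 4; dotted eighth = 3; dotted quarter = 6; eighth = 2; half = 8; a full eighth-note triplet (3 notes) (three triplet eighths span one quarter) = 4; half note = 8; half note = 8.
Sum: 3 + 6 + 4 + 3 + 6 + 2 + 8 + 4 + 8 + 8 = 52.
52 ÷ 2 = 26 beats.

26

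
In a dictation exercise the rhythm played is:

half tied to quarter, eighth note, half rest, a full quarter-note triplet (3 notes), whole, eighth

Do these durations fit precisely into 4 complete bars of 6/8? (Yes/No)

One bar of 6/8 = 6 eighth notes, so 4 bars = 24.
Convert each value to eighth notes: half tied to quarter (half + quarter) = 6; eighth note = 1; half rest = 4; a full quarter-note triplet (3 notes) (three triplet quarters span one half) = 4; whole = 8; eighth = 1.
Adding: 6 + 1 + 4 + 4 + 8 + 1 = 24.
24 equals 24, so the answer is Yes.

Yes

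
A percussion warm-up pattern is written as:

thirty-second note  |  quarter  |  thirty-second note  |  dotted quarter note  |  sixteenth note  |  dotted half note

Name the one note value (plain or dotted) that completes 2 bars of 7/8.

2 bars of 7/8 = 56 thirty-second notes.
In thirty-second notes: thirty-second note = 1; quarter = 8; thirty-second note = 1; dotted quarter note = 12; sixteenth note = 2; dotted half note = 24.
Sum: 1 + 8 + 1 + 12 + 2 + 24 = 48.
Remaining: 56 − 48 = 8 thirty-second notes, which is a quarter note.

quarter note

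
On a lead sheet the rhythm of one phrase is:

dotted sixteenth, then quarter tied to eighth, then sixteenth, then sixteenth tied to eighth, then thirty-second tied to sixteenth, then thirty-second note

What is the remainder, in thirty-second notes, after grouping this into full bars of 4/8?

One bar of 4/8 = 16 thirty-second notes.
Convert each value to thirty-second notes: dotted sixteenth = 3; quarter tied to eighth (quarter + eighth) = 12; sixteenth = 2; sixteenth tied to eighth (sixteenth + eighth) = 6; thirty-second tied to sixteenth (thirty-second + sixteenth) = 3; thirty-second note = 1.
Total: 3 + 12 + 2 + 6 + 3 + 1 = 27.
27 ÷ 16 = 1 complete bar with 11 thirty-second notes remaining.

11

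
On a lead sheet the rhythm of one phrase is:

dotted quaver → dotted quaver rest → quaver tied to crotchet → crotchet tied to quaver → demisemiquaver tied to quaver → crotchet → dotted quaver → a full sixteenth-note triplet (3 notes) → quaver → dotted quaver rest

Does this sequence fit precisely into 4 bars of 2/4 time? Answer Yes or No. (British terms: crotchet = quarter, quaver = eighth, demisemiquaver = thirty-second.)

One bar of 2/4 = 16 thirty-second notes, so 4 bars = 64.
Express everything in thirty-second notes: dotted quaver = 6; dotted quaver rest = 6; quaver tied to crotchet (quaver + crotchet) = 12; crotchet tied to quaver (crotchet + quaver) = 12; demisemiquaver tied to quaver (demisemiquaver + quaver) = 5; crotchet = 8; dotted quaver = 6; a full sixteenth-note triplet (3 notes) (three triplet sixteenths span one eighth) = 4; quaver = 4; dotted quaver rest = 6.
Total: 6 + 6 + 12 + 12 + 5 + 8 + 6 + 4 + 4 + 6 = 69.
69 exceeds 64, so the answer is No.

No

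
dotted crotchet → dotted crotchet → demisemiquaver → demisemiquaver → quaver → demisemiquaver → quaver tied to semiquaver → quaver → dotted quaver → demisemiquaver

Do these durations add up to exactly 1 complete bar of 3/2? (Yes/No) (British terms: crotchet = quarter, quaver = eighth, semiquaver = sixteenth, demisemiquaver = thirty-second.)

One bar of 3/2 = 48 thirty-second notes.
Each duration in thirty-second notes: dotted crotchet = 12; dotted crotchet = 12; demisemiquaver = 1; demisemiquaver = 1; quaver = 4; demisemiquaver = 1; quaver tied to semiquaver (quaver + semiquaver) = 6; quaver = 4; dotted quaver = 6; demisemiquaver = 1.
Total: 12 + 12 + 1 + 1 + 4 + 1 + 6 + 4 + 6 + 1 = 48.
48 equals 48, so the answer is Yes.

Yes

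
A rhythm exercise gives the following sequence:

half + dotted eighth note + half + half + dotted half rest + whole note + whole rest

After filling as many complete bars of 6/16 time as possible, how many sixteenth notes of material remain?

One bar of 6/16 = 6 sixteenth notes.
Each duration in sixteenth notes: half = 8; dotted eighth note = 3; half = 8; half = 8; dotted half rest = 12; whole note = 16; whole rest = 16.
Adding: 8 + 3 + 8 + 8 + 12 + 16 + 16 = 71.
71 ÷ 6 = 11 complete bars with 5 sixteenth notes remaining.

5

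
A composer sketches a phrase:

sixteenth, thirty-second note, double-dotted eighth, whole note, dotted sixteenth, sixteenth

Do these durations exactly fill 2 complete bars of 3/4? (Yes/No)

One bar of 3/4 = 24 thirty-second notes, so 2 bars = 48.
In thirty-second notes: sixteenth = 2; thirty-second note = 1; double-dotted eighth = 7; whole note = 32; dotted sixteenth = 3; sixteenth = 2.
Total: 2 + 1 + 7 + 32 + 3 + 2 = 47.
47 falls short of 48, so the answer is No.

No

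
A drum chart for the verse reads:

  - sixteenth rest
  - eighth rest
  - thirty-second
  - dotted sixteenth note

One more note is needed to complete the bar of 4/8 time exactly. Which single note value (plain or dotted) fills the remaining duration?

dotted eighth note

The bar of 4/8 = 16 thirty-second notes.
Convert each value to thirty-second notes: sixteenth rest = 2; eighth rest = 4; thirty-second = 1; dotted sixteenth note = 3.
Total: 2 + 4 + 1 + 3 = 10.
Remaining: 16 − 10 = 6 thirty-second notes, which is a dotted eighth note.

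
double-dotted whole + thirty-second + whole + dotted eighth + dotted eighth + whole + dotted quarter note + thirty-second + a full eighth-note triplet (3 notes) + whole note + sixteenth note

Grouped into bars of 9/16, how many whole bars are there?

One bar of 9/16 = 18 thirty-second notes.
Express everything in thirty-second notes: double-dotted whole = 56; thirty-second = 1; whole = 32; dotted eighth = 6; dotted eighth = 6; whole = 32; dotted quarter note = 12; thirty-second = 1; a full eighth-note triplet (3 notes) (three triplet eighths span one quarter) = 8; whole note = 32; sixteenth note = 2.
Sum: 56 + 1 + 32 + 6 + 6 + 32 + 12 + 1 + 8 + 32 + 2 = 188.
188 ÷ 18 = 10 complete bars with 8 left over.

10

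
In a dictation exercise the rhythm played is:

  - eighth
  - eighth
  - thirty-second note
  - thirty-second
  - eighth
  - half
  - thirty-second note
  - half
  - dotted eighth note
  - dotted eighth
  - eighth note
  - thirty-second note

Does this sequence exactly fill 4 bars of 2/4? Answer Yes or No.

Yes

One bar of 2/4 = 16 thirty-second notes, so 4 bars = 64.
Convert each value to thirty-second notes: eighth = 4; eighth = 4; thirty-second note = 1; thirty-second = 1; eighth = 4; half = 16; thirty-second note = 1; half = 16; dotted eighth note = 6; dotted eighth = 6; eighth note = 4; thirty-second note = 1.
Altogether 4 + 4 + 1 + 1 + 4 + 16 + 1 + 16 + 6 + 6 + 4 + 1 = 64.
64 equals 64, so the answer is Yes.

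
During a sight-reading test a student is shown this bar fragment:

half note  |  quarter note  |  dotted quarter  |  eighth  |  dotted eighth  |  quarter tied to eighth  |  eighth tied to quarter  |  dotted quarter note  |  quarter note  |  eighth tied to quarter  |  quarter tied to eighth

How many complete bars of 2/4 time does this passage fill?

One bar of 2/4 = 8 sixteenth notes.
Convert each value to sixteenth notes: half note = 8; quarter note = 4; dotted quarter = 6; eighth = 2; dotted eighth = 3; quarter tied to eighth (quarter + eighth) = 6; eighth tied to quarter (eighth + quarter) = 6; dotted quarter note = 6; quarter note = 4; eighth tied to quarter (eighth + quarter) = 6; quarter tied to eighth (quarter + eighth) = 6.
Adding: 8 + 4 + 6 + 2 + 3 + 6 + 6 + 6 + 4 + 6 + 6 = 57.
57 ÷ 8 = 7 complete bars with 1 left over.

7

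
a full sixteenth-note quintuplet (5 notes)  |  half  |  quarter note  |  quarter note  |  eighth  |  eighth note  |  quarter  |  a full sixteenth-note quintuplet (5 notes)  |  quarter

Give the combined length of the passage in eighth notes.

18

Working in eighth notes: a full sixteenth-note quintuplet (5 notes) (five quintuplet sixteenths span one quarter) = 2; half = 4; quarter note = 2; quarter note = 2; eighth = 1; eighth note = 1; quarter = 2; a full sixteenth-note quintuplet (5 notes) (five quintuplet sixteenths span one quarter) = 2; quarter = 2.
Altogether 2 + 4 + 2 + 2 + 1 + 1 + 2 + 2 + 2 = 18 eighth notes.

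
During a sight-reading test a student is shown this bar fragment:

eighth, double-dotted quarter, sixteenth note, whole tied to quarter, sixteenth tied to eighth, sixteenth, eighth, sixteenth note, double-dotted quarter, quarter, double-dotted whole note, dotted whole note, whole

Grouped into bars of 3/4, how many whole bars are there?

One bar of 3/4 = 12 sixteenth notes.
Each duration in sixteenth notes: eighth = 2; double-dotted quarter = 7; sixteenth note = 1; whole tied to quarter (whole + quarter) = 20; sixteenth tied to eighth (sixteenth + eighth) = 3; sixteenth = 1; eighth = 2; sixteenth note = 1; double-dotted quarter = 7; quarter = 4; double-dotted whole note = 28; dotted whole note = 24; whole = 16.
Sum: 2 + 7 + 1 + 20 + 3 + 1 + 2 + 1 + 7 + 4 + 28 + 24 + 16 = 116.
116 ÷ 12 = 9 complete bars with 8 left over.

9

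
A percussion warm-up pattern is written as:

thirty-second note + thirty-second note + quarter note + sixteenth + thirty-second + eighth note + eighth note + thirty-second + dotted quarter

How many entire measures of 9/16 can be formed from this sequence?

One bar of 9/16 = 18 thirty-second notes.
Express everything in thirty-second notes: thirty-second note = 1; thirty-second note = 1; quarter note = 8; sixteenth = 2; thirty-second = 1; eighth note = 4; eighth note = 4; thirty-second = 1; dotted quarter = 12.
Sum: 1 + 1 + 8 + 2 + 1 + 4 + 4 + 1 + 12 = 34.
34 ÷ 18 = 1 complete bar with 16 left over.

1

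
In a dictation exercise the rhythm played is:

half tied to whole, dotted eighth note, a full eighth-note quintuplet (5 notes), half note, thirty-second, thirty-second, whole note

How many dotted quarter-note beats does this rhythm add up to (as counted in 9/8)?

10

One dotted quarter-note beat = 12 thirty-second notes.
Working in thirty-second notes: half tied to whole (half + whole) = 48; dotted eighth note = 6; a full eighth-note quintuplet (5 notes) (five quintuplet eighths span one half) = 16; half note = 16; thirty-second = 1; thirty-second = 1; whole note = 32.
Altogether 48 + 6 + 16 + 16 + 1 + 1 + 32 = 120.
120 ÷ 12 = 10 beats.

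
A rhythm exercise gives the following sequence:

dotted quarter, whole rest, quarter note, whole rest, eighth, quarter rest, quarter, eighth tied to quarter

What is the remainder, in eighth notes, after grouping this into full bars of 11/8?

7

One bar of 11/8 = 11 eighth notes.
Express everything in eighth notes: dotted quarter = 3; whole rest = 8; quarter note = 2; whole rest = 8; eighth = 1; quarter rest = 2; quarter = 2; eighth tied to quarter (eighth + quarter) = 3.
Total: 3 + 8 + 2 + 8 + 1 + 2 + 2 + 3 = 29.
29 ÷ 11 = 2 complete bars with 7 eighth notes remaining.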